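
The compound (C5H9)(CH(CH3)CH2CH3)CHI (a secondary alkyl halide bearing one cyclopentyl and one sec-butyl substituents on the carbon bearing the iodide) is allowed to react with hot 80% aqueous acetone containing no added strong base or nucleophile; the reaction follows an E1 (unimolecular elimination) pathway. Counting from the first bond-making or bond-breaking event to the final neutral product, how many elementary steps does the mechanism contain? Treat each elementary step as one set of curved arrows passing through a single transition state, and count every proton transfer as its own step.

Step 1: Ionisation: the C–I σ-bond cleaves heterolytically; both bonding electrons depart with I⁻, leaving a secondary carbocation at the α-carbon.
Step 2: A 1,2-hydride shift from the adjacent cyclopentyl carbon moves the positive charge from the secondary centre to an adjacent carbon, generating a more stable tertiary carbocation.
Step 3: A water molecule (solvent) deprotonates a β-carbon; as the C–H bond breaks, those electrons form the new alkene π bond.
Total: 3 elementary steps.

3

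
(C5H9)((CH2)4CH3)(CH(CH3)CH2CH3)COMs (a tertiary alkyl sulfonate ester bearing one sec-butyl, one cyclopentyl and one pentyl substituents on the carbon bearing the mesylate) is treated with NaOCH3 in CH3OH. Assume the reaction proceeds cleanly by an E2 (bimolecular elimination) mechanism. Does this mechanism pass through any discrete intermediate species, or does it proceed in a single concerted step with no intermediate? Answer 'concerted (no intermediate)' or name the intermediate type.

concerted (no intermediate)

In one step, CH3O⁻ pulls off a β-proton, the C–O bond cleaves, and a C=C double bond forms between the α- and β-carbons (E2, anti elimination).
All bond changes occur in one transition state; no discrete intermediate is formed.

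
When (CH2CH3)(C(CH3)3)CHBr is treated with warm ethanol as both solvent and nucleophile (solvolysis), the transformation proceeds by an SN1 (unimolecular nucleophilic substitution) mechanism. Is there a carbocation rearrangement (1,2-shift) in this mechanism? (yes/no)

yes

The first-formed carbocation is secondary.
The adjacent tert-butyl carbon has no hydrogen but bears methyl groups; migration of one methyl with its bonding pair (a 1,2-methyl shift) places the charge on a tertiary centre.
Tertiary is more stable than secondary, so the shift occurs.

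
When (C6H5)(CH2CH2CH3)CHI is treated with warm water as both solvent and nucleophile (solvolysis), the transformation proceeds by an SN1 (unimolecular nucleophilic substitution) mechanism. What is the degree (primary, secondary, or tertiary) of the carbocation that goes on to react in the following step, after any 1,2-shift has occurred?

Step 1: Rate-determining heterolysis of the C–I bond gives I⁻ and a secondary carbocation.
No single 1,2-shift to an adjacent carbon would give a more-substituted cation, so no rearrangement occurs.

secondary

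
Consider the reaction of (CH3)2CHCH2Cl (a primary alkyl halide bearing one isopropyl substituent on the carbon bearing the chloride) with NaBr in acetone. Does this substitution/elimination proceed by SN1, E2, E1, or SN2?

SN2

Conditions: a primary substrate with a strong nucleophile in the polar aprotic solvent acetone.
These conditions are the textbook signature of the SN2 pathway.
An unhindered substrate with a strong nucleophile in a polar aprotic solvent favours one-step backside displacement.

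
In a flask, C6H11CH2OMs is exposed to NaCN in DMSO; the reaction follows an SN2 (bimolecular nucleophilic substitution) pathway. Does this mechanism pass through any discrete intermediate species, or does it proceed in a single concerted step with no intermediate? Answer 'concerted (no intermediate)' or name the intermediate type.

concerted (no intermediate)

CN⁻ attacks the back face of the α-carbon while MsO⁻ departs with the C–O bonding pair — a single concerted displacement through a pentacoordinate transition state.
All bond changes occur in one transition state; no discrete intermediate is formed.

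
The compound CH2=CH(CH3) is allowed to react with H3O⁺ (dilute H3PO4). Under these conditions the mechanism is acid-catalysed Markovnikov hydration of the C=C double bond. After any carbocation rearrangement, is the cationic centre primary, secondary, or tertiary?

Step 1: The π electrons of the C=C bond attack a proton of H3O⁺; Markovnikov addition places the new C–H on the less-substituted alkene carbon, so the positive charge ends up on the more-substituted carbon — a secondary carbocation. H2O is released.
No single 1,2-shift to an adjacent carbon would give a more-substituted cation, so no rearrangement occurs.

secondary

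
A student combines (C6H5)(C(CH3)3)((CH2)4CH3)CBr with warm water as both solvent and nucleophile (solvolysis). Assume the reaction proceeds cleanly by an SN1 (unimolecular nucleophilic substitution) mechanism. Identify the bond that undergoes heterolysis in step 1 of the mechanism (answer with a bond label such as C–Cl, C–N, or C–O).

Step 1: The C–Br bond breaks with both electrons going to the bromide; Br⁻ leaves and a tertiary carbocation remains.
The bond broken in this step is the C–Br bond.

C–Br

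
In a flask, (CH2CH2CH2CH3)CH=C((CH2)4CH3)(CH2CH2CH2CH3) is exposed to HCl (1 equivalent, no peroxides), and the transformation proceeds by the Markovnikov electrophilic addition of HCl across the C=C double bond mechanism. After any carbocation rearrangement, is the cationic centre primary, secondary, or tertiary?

tertiary

Step 1: Electrophilic addition begins with the π(C=C) electrons forming a bond to the proton of HCl. Following Markovnikov's rule, the resulting cation is tertiary. The H–Cl bond breaks heterolytically, releasing Cl⁻.
No single 1,2-shift to an adjacent carbon would give a more-substituted cation, so no rearrangement occurs.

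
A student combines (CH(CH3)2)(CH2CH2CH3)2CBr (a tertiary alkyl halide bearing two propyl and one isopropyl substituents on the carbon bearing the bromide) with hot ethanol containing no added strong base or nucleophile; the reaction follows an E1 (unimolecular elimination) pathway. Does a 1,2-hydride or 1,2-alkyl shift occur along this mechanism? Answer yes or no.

The first-formed carbocation is tertiary.
No single 1,2-shift to an adjacent carbon would produce a more-substituted cation than the one already present, so no rearrangement occurs.

no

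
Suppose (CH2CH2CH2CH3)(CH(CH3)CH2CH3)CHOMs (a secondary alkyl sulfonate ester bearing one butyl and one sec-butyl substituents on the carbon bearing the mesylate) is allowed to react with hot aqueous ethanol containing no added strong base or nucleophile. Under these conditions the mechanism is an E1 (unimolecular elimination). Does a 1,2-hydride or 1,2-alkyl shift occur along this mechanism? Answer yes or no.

The first-formed carbocation is secondary.
The adjacent sec-butyl carbon already bears 2 other carbon substituents and has a hydrogen to migrate; after a 1,2-hydride shift from that carbon the positive charge sits on a tertiary centre.
Tertiary is more stable than secondary, so the shift occurs.

yes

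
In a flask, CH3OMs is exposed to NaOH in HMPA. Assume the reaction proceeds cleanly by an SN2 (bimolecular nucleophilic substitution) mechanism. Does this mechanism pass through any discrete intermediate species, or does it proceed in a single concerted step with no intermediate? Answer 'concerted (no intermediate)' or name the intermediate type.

concerted (no intermediate)

Backside attack by OH⁻ on the carbon bearing the mesylate: the new C–O bond forms as the C–O bond breaks, with Walden inversion at carbon.
All bond changes occur in one transition state; no discrete intermediate is formed.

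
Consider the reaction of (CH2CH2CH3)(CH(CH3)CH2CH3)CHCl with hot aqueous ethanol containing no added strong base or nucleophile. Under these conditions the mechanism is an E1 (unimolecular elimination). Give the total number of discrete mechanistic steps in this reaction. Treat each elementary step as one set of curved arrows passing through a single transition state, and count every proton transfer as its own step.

Step 1: Unassisted departure of Cl⁻ (taking the C–Cl bonding pair) generates a secondary carbocation.
Step 2: A hydride (H with its bonding pair) migrates from the adjacent sec-butyl carbon to the cationic centre — a 1,2-hydride shift — upgrading the secondary cation to a tertiary one.
Step 3: Loss of a β-proton to a water (or ethanol) molecule of the solvent: the C–H bonding pair collapses toward the cationic carbon to form the C=C π bond, yielding the alkene.
Total: 3 elementary steps.

3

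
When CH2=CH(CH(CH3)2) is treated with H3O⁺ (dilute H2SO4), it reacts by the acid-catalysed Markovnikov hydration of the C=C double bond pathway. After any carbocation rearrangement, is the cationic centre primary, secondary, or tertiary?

tertiary

Step 1: Protonation of the alkene by H3O⁺: the π bond acts as the nucleophile and picks up H⁺, giving the more stable (Markovnikov) secondary carbocation. H2O is released.
Step 2: Carbocation rearrangement: a 1,2-hydride shift from the adjacent isopropyl carbon converts the initially-formed secondary cation into the more stable tertiary cation.
The cation rearranges from secondary to tertiary via a 1,2-hydride shift from the adjacent isopropyl carbon; the tertiary cation is what reacts next.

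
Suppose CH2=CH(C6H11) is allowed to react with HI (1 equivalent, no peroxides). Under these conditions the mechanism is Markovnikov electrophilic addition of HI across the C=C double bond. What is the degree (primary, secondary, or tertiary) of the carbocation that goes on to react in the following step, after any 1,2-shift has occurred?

tertiary

Step 1: Protonation of the alkene by HI: the π bond acts as the nucleophile and picks up H⁺, giving the more stable (Markovnikov) secondary carbocation. The H–I bond breaks heterolytically, releasing I⁻.
Step 2: A 1,2-hydride shift from the adjacent cyclohexyl carbon moves the positive charge from the secondary centre to an adjacent carbon, generating a more stable tertiary carbocation.
The cation rearranges from secondary to tertiary via a 1,2-hydride shift from the adjacent cyclohexyl carbon; the tertiary cation is what reacts next.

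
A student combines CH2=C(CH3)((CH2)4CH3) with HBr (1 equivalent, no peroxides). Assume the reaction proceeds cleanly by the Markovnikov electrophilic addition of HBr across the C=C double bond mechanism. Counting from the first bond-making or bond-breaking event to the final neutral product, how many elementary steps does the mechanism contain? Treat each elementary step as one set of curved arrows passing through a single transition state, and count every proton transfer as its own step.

Step 1: The π electrons of the C=C bond attack a proton of HBr; Markovnikov addition places the new C–H on the less-substituted alkene carbon, so the positive charge ends up on the more-substituted carbon — a tertiary carbocation. The H–Br bond breaks heterolytically, releasing Br⁻.
(No 1,2-shift: no single shift to an adjacent carbon would give a more stable cation.)
Step 2: The Br⁻ anion donates a lone pair to the carbocation, forming the new C–Br σ-bond and giving the neutral alkyl halide.
Total: 2 elementary steps.

2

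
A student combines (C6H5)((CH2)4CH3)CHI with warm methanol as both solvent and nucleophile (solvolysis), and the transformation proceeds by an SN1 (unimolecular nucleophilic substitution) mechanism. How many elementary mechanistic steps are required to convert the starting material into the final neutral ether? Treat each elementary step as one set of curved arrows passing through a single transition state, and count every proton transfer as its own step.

3

Step 1: Rate-determining heterolysis of the C–I bond gives I⁻ and a secondary carbocation.
(No 1,2-shift: no single shift to an adjacent carbon would give a more stable cation.)
Step 2: A lone pair on the oxygen of CH3OH attacks the carbocation, forming a new C–O σ-bond and an oxonium ion.
Step 3: Proton transfer from the O–H of the oxonium ion to a solvent molecule delivers the neutral ether.
Total: 3 elementary steps.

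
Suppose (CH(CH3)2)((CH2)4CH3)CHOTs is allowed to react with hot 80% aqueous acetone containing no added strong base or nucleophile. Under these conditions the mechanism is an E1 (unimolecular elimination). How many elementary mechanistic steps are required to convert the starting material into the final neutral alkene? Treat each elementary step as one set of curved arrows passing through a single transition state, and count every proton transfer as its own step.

Step 1: Unassisted departure of TsO⁻ (taking the C–O bonding pair) generates a secondary carbocation.
Step 2: A hydride (H with its bonding pair) migrates from the adjacent isopropyl carbon to the cationic centre — a 1,2-hydride shift — upgrading the secondary cation to a tertiary one.
Step 3: Loss of a β-proton to a water molecule of the solvent: the C–H bonding pair collapses toward the cationic carbon to form the C=C π bond, yielding the alkene.
Total: 3 elementary steps.

3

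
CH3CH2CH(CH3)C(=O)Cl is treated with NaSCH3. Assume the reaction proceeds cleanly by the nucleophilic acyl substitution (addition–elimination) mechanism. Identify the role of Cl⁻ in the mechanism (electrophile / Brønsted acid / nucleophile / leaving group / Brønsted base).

leaving group

Step 2: An oxygen lone pair re-forms the C=O π bond as the C–Cl σ-bond breaks; Cl⁻ is expelled.
Cl⁻ departs with both electrons of the breaking σ-bond — that is the definition of a leaving group.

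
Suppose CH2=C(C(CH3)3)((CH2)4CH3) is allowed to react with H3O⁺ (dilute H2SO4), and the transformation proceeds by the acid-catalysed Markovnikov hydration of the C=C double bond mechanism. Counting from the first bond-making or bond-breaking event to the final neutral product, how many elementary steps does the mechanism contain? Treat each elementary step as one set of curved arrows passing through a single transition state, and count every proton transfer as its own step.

Step 1: Electrophilic addition begins with the π(C=C) electrons forming a bond to the proton of H3O⁺. Following Markovnikov's rule, the resulting cation is tertiary. H2O is released.
(No 1,2-shift: no single shift to an adjacent carbon would give a more stable cation.)
Step 2: Nucleophilic capture of the cation by H2O produces the protonated alcohol (an oxonium ion).
Step 3: Deprotonation of the oxonium ion by a water molecule delivers the neutral alcohol and regenerates the acid catalyst.
Total: 3 elementary steps.

3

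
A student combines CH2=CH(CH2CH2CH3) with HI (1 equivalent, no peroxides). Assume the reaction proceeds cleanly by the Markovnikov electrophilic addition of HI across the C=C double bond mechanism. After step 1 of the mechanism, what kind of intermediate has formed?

secondary carbocation

Step 1: Electrophilic addition begins with the π(C=C) electrons forming a bond to the proton of HI. Following Markovnikov's rule, the resulting cation is secondary. The H–I bond breaks heterolytically, releasing I⁻.
After step 1 the species present is a secondary carbocation.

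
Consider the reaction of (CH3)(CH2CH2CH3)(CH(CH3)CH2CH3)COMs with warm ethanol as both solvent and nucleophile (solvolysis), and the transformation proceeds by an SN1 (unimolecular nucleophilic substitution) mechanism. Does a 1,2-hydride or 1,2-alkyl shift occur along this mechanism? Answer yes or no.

no

The first-formed carbocation is tertiary.
No single 1,2-shift to an adjacent carbon would produce a more-substituted cation than the one already present, so no rearrangement occurs.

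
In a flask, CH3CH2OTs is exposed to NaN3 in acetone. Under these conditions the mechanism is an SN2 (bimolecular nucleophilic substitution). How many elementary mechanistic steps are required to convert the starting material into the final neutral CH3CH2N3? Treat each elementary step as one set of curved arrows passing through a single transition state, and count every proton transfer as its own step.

Step 1: The azide nucleophile donates a lone pair from N to the α-carbon in a backside attack; simultaneously the C–O σ-bond breaks and both of its electrons leave with TsO⁻. One concerted step with inversion of configuration.
Total: 1 elementary step.

1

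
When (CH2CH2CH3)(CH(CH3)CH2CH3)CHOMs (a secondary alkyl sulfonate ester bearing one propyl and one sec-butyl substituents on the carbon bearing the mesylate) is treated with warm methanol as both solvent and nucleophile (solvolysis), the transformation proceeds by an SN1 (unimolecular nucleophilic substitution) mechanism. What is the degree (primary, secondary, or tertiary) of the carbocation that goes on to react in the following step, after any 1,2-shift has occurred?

tertiary

Step 1: Unassisted departure of MsO⁻ (taking the C–O bonding pair) generates a secondary carbocation.
Step 2: Carbocation rearrangement: a 1,2-hydride shift from the adjacent sec-butyl carbon converts the initially-formed secondary cation into the more stable tertiary cation.
The cation rearranges from secondary to tertiary via a 1,2-hydride shift from the adjacent sec-butyl carbon; the tertiary cation is what reacts next.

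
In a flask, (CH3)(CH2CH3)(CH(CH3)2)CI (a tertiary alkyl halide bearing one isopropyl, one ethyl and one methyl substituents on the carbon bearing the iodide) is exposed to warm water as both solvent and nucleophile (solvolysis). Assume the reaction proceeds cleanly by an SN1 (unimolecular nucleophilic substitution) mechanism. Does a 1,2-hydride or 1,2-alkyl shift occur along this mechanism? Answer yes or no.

no

The first-formed carbocation is tertiary.
No single 1,2-shift to an adjacent carbon would produce a more-substituted cation than the one already present, so no rearrangement occurs.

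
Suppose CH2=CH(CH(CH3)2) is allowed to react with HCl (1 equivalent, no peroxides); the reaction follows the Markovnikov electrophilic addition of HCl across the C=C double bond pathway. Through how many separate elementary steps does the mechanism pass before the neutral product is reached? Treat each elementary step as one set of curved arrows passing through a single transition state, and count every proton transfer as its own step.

Step 1: Protonation of the alkene by HCl: the π bond acts as the nucleophile and picks up H⁺, giving the more stable (Markovnikov) secondary carbocation. The H–Cl bond breaks heterolytically, releasing Cl⁻.
Step 2: A hydride (H with its bonding pair) migrates from the adjacent isopropyl carbon to the cationic centre — a 1,2-hydride shift — upgrading the secondary cation to a tertiary one.
Step 3: Nucleophilic attack by Cl⁻ on the carbocation completes the addition, giving R–Cl.
Total: 3 elementary steps.

3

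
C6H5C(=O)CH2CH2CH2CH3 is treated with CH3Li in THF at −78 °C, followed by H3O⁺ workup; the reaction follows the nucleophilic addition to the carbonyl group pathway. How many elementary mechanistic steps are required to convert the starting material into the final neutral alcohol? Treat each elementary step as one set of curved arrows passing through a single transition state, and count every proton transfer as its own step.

Step 1: Nucleophilic addition: the carbanion-like carbon of CH3Li adds to the carbonyl carbon, pushing the π(C=O) electron pair onto oxygen and giving a tetrahedral alkoxide.
Step 2: On H3O⁺ workup the alkoxide oxygen is protonated, giving an alcohol.
Total: 2 elementary steps.

2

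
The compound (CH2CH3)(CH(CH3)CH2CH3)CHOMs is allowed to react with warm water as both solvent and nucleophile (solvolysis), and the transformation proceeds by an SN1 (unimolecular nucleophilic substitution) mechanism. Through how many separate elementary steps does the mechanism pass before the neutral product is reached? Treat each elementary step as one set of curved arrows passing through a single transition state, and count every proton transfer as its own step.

4

Step 1: Ionisation: the C–O σ-bond cleaves heterolytically; both bonding electrons depart with MsO⁻, leaving a secondary carbocation at the α-carbon.
Step 2: Carbocation rearrangement: a 1,2-hydride shift from the adjacent sec-butyl carbon converts the initially-formed secondary cation into the more stable tertiary cation.
Step 3: H2O donates an oxygen lone pair into the empty p orbital of the cation, giving a protonated alcohol (an oxonium ion).
Step 4: Deprotonation of the oxonium oxygen by solvent water yields the neutral alcohol.
Total: 4 elementary steps.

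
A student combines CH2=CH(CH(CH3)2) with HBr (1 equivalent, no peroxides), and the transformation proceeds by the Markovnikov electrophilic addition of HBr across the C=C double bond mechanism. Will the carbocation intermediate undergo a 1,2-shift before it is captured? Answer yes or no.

yes

The first-formed carbocation is secondary.
The adjacent isopropyl carbon already bears 2 other carbon substituents and has a hydrogen to migrate; after a 1,2-hydride shift from that carbon the positive charge sits on a tertiary centre.
Tertiary is more stable than secondary, so the shift occurs.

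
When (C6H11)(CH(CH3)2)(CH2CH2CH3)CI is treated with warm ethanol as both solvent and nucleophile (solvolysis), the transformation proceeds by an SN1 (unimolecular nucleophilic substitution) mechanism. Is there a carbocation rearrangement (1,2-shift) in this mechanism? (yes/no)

no

The first-formed carbocation is tertiary.
No single 1,2-shift to an adjacent carbon would produce a more-substituted cation than the one already present, so no rearrangement occurs.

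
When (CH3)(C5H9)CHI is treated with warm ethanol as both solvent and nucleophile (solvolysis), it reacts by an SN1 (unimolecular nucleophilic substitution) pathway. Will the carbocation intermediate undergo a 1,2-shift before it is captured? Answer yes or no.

The first-formed carbocation is secondary.
The adjacent cyclopentyl carbon already bears 2 other carbon substituents and has a hydrogen to migrate; after a 1,2-hydride shift from that carbon the positive charge sits on a tertiary centre.
Tertiary is more stable than secondary, so the shift occurs.

yes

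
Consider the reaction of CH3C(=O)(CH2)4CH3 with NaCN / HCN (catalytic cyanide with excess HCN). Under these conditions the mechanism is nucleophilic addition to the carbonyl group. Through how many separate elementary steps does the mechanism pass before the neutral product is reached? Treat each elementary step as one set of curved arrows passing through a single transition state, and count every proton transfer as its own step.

Step 1: CN⁻ attacks the sp² carbonyl carbon; the C=O π bond breaks and the electrons end up as a lone pair on the alkoxide oxygen of the tetrahedral intermediate.
Step 2: The alkoxide oxygen removes a proton from HCN present in the mixture, giving a cyanohydrin and regenerating CN⁻.
Total: 2 elementary steps.

2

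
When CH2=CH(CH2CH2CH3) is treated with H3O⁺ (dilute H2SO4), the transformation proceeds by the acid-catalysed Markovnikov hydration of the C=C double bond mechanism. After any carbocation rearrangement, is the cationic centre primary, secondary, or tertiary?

secondary

Step 1: The π electrons of the C=C bond attack a proton of H3O⁺; Markovnikov addition places the new C–H on the less-substituted alkene carbon, so the positive charge ends up on the more-substituted carbon — a secondary carbocation. H2O is released.
No single 1,2-shift to an adjacent carbon would give a more-substituted cation, so no rearrangement occurs.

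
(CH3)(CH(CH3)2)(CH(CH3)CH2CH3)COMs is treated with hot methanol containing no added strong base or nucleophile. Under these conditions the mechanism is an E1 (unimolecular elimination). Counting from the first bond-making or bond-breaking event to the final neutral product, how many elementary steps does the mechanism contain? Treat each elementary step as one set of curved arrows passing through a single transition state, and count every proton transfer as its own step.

Step 1: Ionisation: the C–O σ-bond cleaves heterolytically; both bonding electrons depart with MsO⁻, leaving a tertiary carbocation at the α-carbon.
(No 1,2-shift: no single shift to an adjacent carbon would give a more stable cation.)
Step 2: A weak base (a methanol molecule from the solvent) removes a proton from a carbon adjacent to the cationic centre; the electrons of that C–H bond become the new π(C=C) bond, giving the alkene.
Total: 2 elementary steps.

2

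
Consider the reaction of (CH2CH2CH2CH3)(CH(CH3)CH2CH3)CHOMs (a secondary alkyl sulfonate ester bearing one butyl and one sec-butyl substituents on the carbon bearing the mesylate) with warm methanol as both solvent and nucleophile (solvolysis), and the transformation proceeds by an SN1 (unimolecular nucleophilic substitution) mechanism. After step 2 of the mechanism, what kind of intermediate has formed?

Step 1: Unassisted departure of MsO⁻ (taking the C–O bonding pair) generates a secondary carbocation.
Step 2: A hydride (H with its bonding pair) migrates from the adjacent sec-butyl carbon to the cationic centre — a 1,2-hydride shift — upgrading the secondary cation to a tertiary one.
After step 2 the species present is a tertiary carbocation.

tertiary carbocation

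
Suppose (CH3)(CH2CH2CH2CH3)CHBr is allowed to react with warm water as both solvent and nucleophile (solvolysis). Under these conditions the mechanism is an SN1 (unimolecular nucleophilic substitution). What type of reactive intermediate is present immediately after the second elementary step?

Step 1: Rate-determining heterolysis of the C–Br bond gives Br⁻ and a secondary carbocation.
Step 2: A lone pair on the oxygen of H2O attacks the carbocation, forming a new C–O σ-bond and an oxonium ion.
After step 2 the species present is an oxonium ion.

oxonium ion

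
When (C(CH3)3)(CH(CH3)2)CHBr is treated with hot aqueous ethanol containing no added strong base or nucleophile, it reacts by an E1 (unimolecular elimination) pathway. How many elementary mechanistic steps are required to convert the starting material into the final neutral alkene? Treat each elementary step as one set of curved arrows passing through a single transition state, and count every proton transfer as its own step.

3

Step 1: Ionisation: the C–Br σ-bond cleaves heterolytically; both bonding electrons depart with Br⁻, leaving a secondary carbocation at the α-carbon.
Step 2: A 1,2-hydride shift from the adjacent isopropyl carbon moves the positive charge from the secondary centre to an adjacent carbon, generating a more stable tertiary carbocation.
Step 3: A water (or ethanol) molecule (solvent) deprotonates a β-carbon; as the C–H bond breaks, those electrons form the new alkene π bond.
Total: 3 elementary steps.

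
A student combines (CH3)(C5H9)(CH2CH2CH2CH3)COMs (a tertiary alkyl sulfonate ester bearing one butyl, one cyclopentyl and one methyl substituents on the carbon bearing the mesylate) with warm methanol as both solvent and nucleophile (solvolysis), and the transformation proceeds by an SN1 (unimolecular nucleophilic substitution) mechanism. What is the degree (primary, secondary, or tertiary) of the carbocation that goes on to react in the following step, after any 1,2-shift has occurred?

tertiary

Step 1: Rate-determining heterolysis of the C–O bond gives MsO⁻ and a tertiary carbocation.
No single 1,2-shift to an adjacent carbon would give a more-substituted cation, so no rearrangement occurs.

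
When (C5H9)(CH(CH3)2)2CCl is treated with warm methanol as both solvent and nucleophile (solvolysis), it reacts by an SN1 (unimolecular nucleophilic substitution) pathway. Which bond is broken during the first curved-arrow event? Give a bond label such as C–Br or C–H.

Step 1: The C–Cl bond breaks with both electrons going to the chloride; Cl⁻ leaves and a tertiary carbocation remains.
The bond broken in this step is the C–Cl bond.

C–Cl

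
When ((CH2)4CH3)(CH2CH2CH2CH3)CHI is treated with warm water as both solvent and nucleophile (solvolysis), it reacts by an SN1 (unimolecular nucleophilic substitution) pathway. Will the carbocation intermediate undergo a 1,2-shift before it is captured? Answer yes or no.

The first-formed carbocation is secondary.
No single 1,2-shift to an adjacent carbon would produce a more-substituted cation than the one already present, so no rearrangement occurs.

no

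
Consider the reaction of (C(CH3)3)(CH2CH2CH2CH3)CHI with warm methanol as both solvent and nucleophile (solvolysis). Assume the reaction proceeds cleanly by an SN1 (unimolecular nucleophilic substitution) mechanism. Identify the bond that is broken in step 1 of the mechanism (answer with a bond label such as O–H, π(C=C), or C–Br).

Step 1: The C–I bond breaks with both electrons going to the iodide; I⁻ leaves and a secondary carbocation remains.
The bond broken in this step is the C–I bond.

C–I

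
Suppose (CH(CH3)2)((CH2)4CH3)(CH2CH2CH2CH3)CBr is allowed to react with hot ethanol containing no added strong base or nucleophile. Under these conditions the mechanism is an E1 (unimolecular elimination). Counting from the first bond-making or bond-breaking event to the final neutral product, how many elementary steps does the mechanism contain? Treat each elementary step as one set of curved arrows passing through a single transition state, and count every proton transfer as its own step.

Step 1: Ionisation: the C–Br σ-bond cleaves heterolytically; both bonding electrons depart with Br⁻, leaving a tertiary carbocation at the α-carbon.
(No 1,2-shift: no single shift to an adjacent carbon would give a more stable cation.)
Step 2: Loss of a β-proton to an ethanol molecule of the solvent: the C–H bonding pair collapses toward the cationic carbon to form the C=C π bond, yielding the alkene.
Total: 2 elementary steps.

2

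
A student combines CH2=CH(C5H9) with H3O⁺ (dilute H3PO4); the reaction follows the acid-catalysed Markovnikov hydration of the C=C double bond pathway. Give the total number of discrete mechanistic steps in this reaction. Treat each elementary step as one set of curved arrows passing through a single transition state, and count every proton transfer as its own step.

4

Step 1: Protonation of the alkene by H3O⁺: the π bond acts as the nucleophile and picks up H⁺, giving the more stable (Markovnikov) secondary carbocation. H2O is released.
Step 2: Carbocation rearrangement: a 1,2-hydride shift from the adjacent cyclopentyl carbon converts the initially-formed secondary cation into the more stable tertiary cation.
Step 3: Water acts as the nucleophile: an oxygen lone pair bonds to the cationic carbon, giving an oxonium-ion intermediate.
Step 4: Proton transfer from the O–H of the oxonium ion to H2O completes the catalytic cycle and yields the alcohol.
Total: 4 elementary steps.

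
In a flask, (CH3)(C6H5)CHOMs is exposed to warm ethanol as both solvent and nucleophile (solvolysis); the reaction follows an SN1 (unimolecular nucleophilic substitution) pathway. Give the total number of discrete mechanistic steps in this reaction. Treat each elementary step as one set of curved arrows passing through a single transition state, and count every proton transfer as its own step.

3

Step 1: Unassisted departure of MsO⁻ (taking the C–O bonding pair) generates a secondary carbocation.
(No 1,2-shift: no single shift to an adjacent carbon would give a more stable cation.)
Step 2: A lone pair on the oxygen of CH3CH2OH attacks the carbocation, forming a new C–O σ-bond and an oxonium ion.
Step 3: A second solvent molecule removes the proton on oxygen, giving the neutral ether product.
Total: 3 elementary steps.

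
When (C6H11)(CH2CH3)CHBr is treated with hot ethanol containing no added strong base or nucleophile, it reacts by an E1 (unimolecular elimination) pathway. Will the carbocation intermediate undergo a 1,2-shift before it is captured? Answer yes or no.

yes

The first-formed carbocation is secondary.
The adjacent cyclohexyl carbon already bears 2 other carbon substituents and has a hydrogen to migrate; after a 1,2-hydride shift from that carbon the positive charge sits on a tertiary centre.
Tertiary is more stable than secondary, so the shift occurs.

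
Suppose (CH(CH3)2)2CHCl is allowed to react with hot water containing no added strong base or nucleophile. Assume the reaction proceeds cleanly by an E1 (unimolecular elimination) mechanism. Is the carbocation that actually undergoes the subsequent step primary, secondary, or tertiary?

Step 1: The C–Cl bond breaks with both electrons going to the chloride; Cl⁻ leaves and a secondary carbocation remains.
Step 2: A 1,2-hydride shift from the adjacent isopropyl carbon moves the positive charge from the secondary centre to an adjacent carbon, generating a more stable tertiary carbocation.
The cation rearranges from secondary to tertiary via a 1,2-hydride shift from the adjacent isopropyl carbon; the tertiary cation is what reacts next.

tertiary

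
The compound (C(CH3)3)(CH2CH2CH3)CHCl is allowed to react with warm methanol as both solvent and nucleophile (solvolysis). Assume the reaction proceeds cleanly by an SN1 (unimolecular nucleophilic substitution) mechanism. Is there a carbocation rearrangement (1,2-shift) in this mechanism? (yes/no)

The first-formed carbocation is secondary.
The adjacent tert-butyl carbon has no hydrogen but bears methyl groups; migration of one methyl with its bonding pair (a 1,2-methyl shift) places the charge on a tertiary centre.
Tertiary is more stable than secondary, so the shift occurs.

yes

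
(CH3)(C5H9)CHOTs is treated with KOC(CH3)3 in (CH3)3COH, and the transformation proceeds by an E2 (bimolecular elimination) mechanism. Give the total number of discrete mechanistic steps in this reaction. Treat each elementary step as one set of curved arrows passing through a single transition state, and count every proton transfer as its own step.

1

Step 1: The strong base (CH3)3CO⁻ removes a β-hydrogen; in the same concerted event the electrons of the breaking C–H bond form the new π(C=C) bond and the C–O σ-bond breaks, expelling TsO⁻. Anti-periplanar geometry; one transition state.
Total: 1 elementary step.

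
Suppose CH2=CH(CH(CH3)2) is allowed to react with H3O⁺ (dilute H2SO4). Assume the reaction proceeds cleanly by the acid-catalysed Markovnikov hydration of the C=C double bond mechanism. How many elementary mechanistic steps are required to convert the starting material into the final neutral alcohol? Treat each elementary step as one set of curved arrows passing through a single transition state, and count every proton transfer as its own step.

4

Step 1: The π electrons of the C=C bond attack a proton of H3O⁺; Markovnikov addition places the new C–H on the less-substituted alkene carbon, so the positive charge ends up on the more-substituted carbon — a secondary carbocation. H2O is released.
Step 2: Carbocation rearrangement: a 1,2-hydride shift from the adjacent isopropyl carbon converts the initially-formed secondary cation into the more stable tertiary cation.
Step 3: Water acts as the nucleophile: an oxygen lone pair bonds to the cationic carbon, giving an oxonium-ion intermediate.
Step 4: Proton transfer from the O–H of the oxonium ion to H2O completes the catalytic cycle and yields the alcohol.
Total: 4 elementary steps.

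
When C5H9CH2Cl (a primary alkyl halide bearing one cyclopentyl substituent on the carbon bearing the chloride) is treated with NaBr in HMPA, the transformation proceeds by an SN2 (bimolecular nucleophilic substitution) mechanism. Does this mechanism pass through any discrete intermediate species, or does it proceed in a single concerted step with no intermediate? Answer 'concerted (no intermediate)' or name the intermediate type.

Backside attack by Br⁻ on the carbon bearing the chloride: the new C–Br bond forms as the C–Cl bond breaks, with Walden inversion at carbon.
All bond changes occur in one transition state; no discrete intermediate is formed.

concerted (no intermediate)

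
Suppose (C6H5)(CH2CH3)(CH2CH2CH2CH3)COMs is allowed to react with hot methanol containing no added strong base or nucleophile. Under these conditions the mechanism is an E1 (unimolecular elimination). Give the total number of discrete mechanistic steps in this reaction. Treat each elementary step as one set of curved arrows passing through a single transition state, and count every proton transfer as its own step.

2

Step 1: Unassisted departure of MsO⁻ (taking the C–O bonding pair) generates a tertiary carbocation.
(No 1,2-shift: no single shift to an adjacent carbon would give a more stable cation.)
Step 2: A weak base (a methanol molecule from the solvent) removes a proton from a carbon adjacent to the cationic centre; the electrons of that C–H bond become the new π(C=C) bond, giving the alkene.
Total: 2 elementary steps.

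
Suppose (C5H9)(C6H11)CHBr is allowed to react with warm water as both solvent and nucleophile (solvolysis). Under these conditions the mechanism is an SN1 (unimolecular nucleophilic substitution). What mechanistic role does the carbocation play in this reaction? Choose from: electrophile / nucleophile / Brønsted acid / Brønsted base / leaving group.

electrophile

Step 3: Nucleophilic capture: the oxygen of H2O bonds to the cationic carbon, producing an oxonium-ion intermediate.
The carbocation accepts an electron pair into an empty or π* orbital — it is the electrophile.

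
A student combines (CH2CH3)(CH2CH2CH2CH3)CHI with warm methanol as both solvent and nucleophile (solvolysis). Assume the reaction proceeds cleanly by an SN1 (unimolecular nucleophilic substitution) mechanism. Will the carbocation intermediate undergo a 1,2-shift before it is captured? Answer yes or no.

The first-formed carbocation is secondary.
No single 1,2-shift to an adjacent carbon would produce a more-substituted cation than the one already present, so no rearrangement occurs.

no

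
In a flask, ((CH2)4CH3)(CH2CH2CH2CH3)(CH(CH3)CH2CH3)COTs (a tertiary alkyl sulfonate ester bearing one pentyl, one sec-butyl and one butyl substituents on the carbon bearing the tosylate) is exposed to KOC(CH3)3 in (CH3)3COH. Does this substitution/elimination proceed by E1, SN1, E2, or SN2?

Conditions: a strong/bulky base with a tertiary substrate bearing a β-hydrogen.
These conditions are the textbook signature of the E2 pathway.
A strong (often hindered) base removes a β-H in concert with loss of the leaving group — bimolecular elimination.

E2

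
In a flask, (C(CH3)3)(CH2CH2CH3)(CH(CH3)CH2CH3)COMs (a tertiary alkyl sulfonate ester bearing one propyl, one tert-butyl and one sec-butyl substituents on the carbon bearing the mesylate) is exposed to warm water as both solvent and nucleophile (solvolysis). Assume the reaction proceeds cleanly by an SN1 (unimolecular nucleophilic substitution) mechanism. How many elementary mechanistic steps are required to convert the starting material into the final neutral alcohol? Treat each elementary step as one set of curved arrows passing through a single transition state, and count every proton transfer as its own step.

Step 1: The C–O bond breaks with both electrons going to the mesylate; MsO⁻ leaves and a tertiary carbocation remains.
(No 1,2-shift: no single shift to an adjacent carbon would give a more stable cation.)
Step 2: H2O donates an oxygen lone pair into the empty p orbital of the cation, giving a protonated alcohol (an oxonium ion).
Step 3: Deprotonation of the oxonium oxygen by solvent water yields the neutral alcohol.
Total: 3 elementary steps.

3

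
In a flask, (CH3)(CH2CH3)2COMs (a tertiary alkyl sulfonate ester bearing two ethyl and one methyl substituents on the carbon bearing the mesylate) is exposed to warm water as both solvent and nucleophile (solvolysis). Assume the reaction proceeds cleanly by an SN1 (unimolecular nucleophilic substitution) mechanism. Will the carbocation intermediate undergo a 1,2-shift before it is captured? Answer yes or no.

no

The first-formed carbocation is tertiary.
No single 1,2-shift to an adjacent carbon would produce a more-substituted cation than the one already present, so no rearrangement occurs.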